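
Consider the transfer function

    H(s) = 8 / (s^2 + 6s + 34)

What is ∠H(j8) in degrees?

At s = j8: numerator = 8, denominator = -30 + j48.
∠H = ∠num − ∠den = 0° − (122.01°) = -122.0°.

∠H(j8) ≈ -122.0°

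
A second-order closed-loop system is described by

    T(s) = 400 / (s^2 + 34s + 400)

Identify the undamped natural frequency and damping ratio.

ωₙ = 20 rad/s, ζ = 0.85

Compare the denominator to the standard form s^2 + 2ζωₙs + ωₙ².
ωₙ² = 400, so ωₙ = 20 rad/s.
2ζωₙ = 34, so ζ = 34/(2·20) = 0.85.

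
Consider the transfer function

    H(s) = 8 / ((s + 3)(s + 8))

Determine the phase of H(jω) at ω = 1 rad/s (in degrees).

At s = j1: numerator = 8, denominator = 23 + j11.
∠H = ∠num − ∠den = 0° − (25.560°) = -25.56°.

∠H(j1) ≈ -25.56°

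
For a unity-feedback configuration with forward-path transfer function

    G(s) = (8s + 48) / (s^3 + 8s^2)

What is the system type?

Factor s from the denominator: s^3 + 8s^2 = s^2·(s + 8).
There are 2 poles at the origin, so the system is Type 2.

Type 2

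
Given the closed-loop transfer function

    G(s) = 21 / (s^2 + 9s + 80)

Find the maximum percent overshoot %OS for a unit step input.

Comparing s^2 + 9s + 80 to s^2 + 2ζωₙs + ωₙ²: ωₙ = √80 ≈ 8.944 rad/s and ζ = 9/(2·√80) ≈ 0.5031.
%OS = 100·exp(−πζ/√(1−ζ²)) = 100·exp(−π·0.5031/√(1−0.5031²)) ≈ 16.1%.

%OS ≈ 16.1%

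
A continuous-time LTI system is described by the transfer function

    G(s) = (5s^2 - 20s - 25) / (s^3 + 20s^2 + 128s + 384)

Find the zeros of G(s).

Set the numerator to zero: 5s^2 - 20s - 25 = 0, i.e. 5·(s^2 - 4s - 5) = 0.
Factoring: (s + 1)(s - 5) = 0.

s = -1, 5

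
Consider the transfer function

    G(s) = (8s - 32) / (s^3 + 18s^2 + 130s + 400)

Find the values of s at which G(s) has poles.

The poles are the roots of the denominator s^3 + 18s^2 + 130s + 400 = 0.
Trying s = -8: the polynomial evaluates to 0, so (s + 8) is a factor.
Dividing out leaves s^2 + 10s + 50 = 0.
The quadratic formula then gives s = -5 ± 5j.

s = -5 + 5j, -5 - 5j, -8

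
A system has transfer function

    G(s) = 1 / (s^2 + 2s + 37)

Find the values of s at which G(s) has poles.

The poles are the roots of the denominator s^2 + 2s + 37 = 0.
Using the quadratic formula: s = (-2 ± √(-144))/2 = -1 ± 6j.

s = -1 ± 6j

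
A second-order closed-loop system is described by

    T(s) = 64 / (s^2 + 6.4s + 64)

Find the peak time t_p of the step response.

t_p ≈ 0.4285 s

Comparing s^2 + 6.4s + 64 to s^2 + 2ζωₙs + ωₙ²: ωₙ = 8 rad/s and ζ = 6.4/(2·8) = 0.4.
ζωₙ = 6.4/2 = 3.2, so ω_d = ωₙ√(1−ζ²) = √(ωₙ² − (ζωₙ)²) = √(64 − 3.2²) = √53.76 ≈ 7.332 rad/s.
t_p = π/ω_d = π/7.332 ≈ 0.4285 s.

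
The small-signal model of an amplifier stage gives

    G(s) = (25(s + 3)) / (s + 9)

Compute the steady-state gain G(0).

G(0) = 25/3 ≈ 8.333

Set s = 0: G(0) = (75) / (9) = 25/3.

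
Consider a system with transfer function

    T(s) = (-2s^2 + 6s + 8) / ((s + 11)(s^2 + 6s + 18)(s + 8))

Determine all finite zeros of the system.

s = 4, -1

Set the numerator to zero: -2s^2 + 6s + 8 = 0, i.e. -2·(s^2 - 3s - 4) = 0.
Factoring: (s - 4)(s + 1) = 0.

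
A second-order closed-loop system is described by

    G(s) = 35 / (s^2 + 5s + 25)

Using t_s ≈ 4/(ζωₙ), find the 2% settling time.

Comparing s^2 + 5s + 25 to s^2 + 2ζωₙs + ωₙ²: ωₙ = 5 rad/s and ζ = 5/(2·5) = 0.5.
ζωₙ = 5/2 = 2.5, so t_s ≈ 4/(ζωₙ) = 4/2.5 = 1.600 s.

t_s ≈ 1.600 s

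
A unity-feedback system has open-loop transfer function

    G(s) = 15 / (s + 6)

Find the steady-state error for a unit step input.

e_ss = 0.2857

G(s) has no poles at the origin.
This is a Type 0 system. Kp = lim_{s→0} G(s) = 15/6 = 5/2.
e_ss = 1/(1 + Kp) = 1/(1 + 5/2) = 2/7 ≈ 0.2857.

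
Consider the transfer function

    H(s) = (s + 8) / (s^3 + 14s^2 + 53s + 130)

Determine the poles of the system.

s = -10, -2 ± 3j

The poles are the roots of the denominator s^3 + 14s^2 + 53s + 130 = 0.
Trying s = -10: the polynomial evaluates to 0, so (s + 10) is a factor.
Dividing out leaves s^2 + 4s + 13 = 0.
The quadratic formula then gives s = -2 ± 3j.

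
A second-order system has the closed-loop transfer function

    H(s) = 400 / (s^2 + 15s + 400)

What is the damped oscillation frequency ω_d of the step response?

ω_d ≈ 18.54 rad/s

Comparing s^2 + 15s + 400 to s^2 + 2ζωₙs + ωₙ²: ωₙ = 20 rad/s and ζ = 15/(2·20) = 0.375.
ζωₙ = 15/2 = 7.5, so ω_d = ωₙ√(1−ζ²) = √(ωₙ² − (ζωₙ)²) = √(400 − 7.5²) = √343.75 ≈ 18.54 rad/s.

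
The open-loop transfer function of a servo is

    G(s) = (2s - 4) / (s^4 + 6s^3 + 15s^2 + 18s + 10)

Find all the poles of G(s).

s = -2 + j, -2 - j, -1 + j, -1 - j

The poles are the roots of the denominator s^4 + 6s^3 + 15s^2 + 18s + 10 = 0.
No real roots exist; factor into two real quadratics: (s^2 + 4s + 5)(s^2 + 2s + 2) = 0.
Each quadratic gives a conjugate pair via the quadratic formula.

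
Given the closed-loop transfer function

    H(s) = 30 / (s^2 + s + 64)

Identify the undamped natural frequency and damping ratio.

Compare the denominator to the standard form s^2 + 2ζωₙs + ωₙ².
ωₙ² = 64, so ωₙ = 8 rad/s.
2ζωₙ = 1, so ζ = 1/(2·8) = 0.0625.

ωₙ = 8 rad/s, ζ = 0.0625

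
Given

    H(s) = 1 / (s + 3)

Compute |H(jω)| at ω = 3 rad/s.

|H(j3)| ≈ 0.2357

Substitute s = j3: numerator = 1, denominator = 3 + j3.
|H(j3)| = |1| / |3 + j3| = 1 / 4.2426 ≈ 0.2357.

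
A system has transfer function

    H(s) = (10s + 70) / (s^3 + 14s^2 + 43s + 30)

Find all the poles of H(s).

s = -1, -10, -3

The poles are the roots of the denominator s^3 + 14s^2 + 43s + 30 = 0.
Trying s = -1: the polynomial evaluates to 0, so (s + 1) is a factor.
Dividing out leaves s^2 + 13s + 30 = 0.
Factoring the quadratic: (s + 10)(s + 3) = 0.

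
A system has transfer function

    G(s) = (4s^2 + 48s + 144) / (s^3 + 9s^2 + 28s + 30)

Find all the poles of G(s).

The poles are the roots of the denominator s^3 + 9s^2 + 28s + 30 = 0.
Trying s = -3: the polynomial evaluates to 0, so (s + 3) is a factor.
Dividing out leaves s^2 + 6s + 10 = 0.
The quadratic formula then gives s = -3 ± 1j.

s = -3 + j, -3 - j, -3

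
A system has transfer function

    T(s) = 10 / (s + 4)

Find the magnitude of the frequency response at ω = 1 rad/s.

Substitute s = j1: numerator = 10, denominator = 4 + j1.
|T(j1)| = |10| / |4 + j1| = 10 / 4.1231 ≈ 2.425.

|T(j1)| ≈ 2.425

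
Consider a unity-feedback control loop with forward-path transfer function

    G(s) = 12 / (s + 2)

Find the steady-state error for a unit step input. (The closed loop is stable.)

G(s) has no poles at the origin.
This is a Type 0 system. Kp = lim_{s→0} G(s) = 12/2 = 6.
e_ss = 1/(1 + Kp) = 1/(1 + 6) = 1/7 ≈ 0.1429.

e_ss = 0.1429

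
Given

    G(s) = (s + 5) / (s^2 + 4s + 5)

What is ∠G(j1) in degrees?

At s = j1: numerator = 5 + j1, denominator = 4 + j4.
∠G = ∠num − ∠den = 11.310° − (45°) = -33.69°.

∠G(j1) ≈ -33.69°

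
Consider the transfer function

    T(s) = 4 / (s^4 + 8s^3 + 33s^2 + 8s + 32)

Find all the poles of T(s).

s = ±j, -4 ± 4j

The poles are the roots of the denominator s^4 + 8s^3 + 33s^2 + 8s + 32 = 0.
No real roots exist; factor into two real quadratics: (s^2 + 1)(s^2 + 8s + 32) = 0.
Each quadratic gives a conjugate pair via the quadratic formula.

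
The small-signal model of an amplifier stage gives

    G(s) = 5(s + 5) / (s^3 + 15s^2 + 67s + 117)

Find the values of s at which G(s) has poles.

The poles are the roots of the denominator s^3 + 15s^2 + 67s + 117 = 0.
Trying s = -9: the polynomial evaluates to 0, so (s + 9) is a factor.
Dividing out leaves s^2 + 6s + 13 = 0.
The quadratic formula then gives s = -3 ± 2j.

s = -3 ± 2j, -9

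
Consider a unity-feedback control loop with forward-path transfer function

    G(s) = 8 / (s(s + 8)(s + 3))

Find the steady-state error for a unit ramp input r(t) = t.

e_ss = 3

G(s) has one pole at the origin.
This is a Type 1 system. Kv = lim_{s→0} s·G(s) = 8/24 = 1/3.
e_ss = 1/Kv = 1/(1/3) = 3.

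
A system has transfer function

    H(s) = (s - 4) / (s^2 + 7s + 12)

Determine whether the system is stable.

stable

The denominator s^2 + 7s + 12 factors as (s + 3)(s + 4), giving poles at s = -3, -4.
Since all poles lie strictly in the left half-plane, the system is stable.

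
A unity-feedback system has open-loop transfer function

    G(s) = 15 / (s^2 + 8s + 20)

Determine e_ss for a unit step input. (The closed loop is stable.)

G(s) has no poles at the origin.
This is a Type 0 system. Kp = lim_{s→0} G(s) = 15/20 = 3/4.
e_ss = 1/(1 + Kp) = 1/(1 + 3/4) = 4/7 ≈ 0.5714.

e_ss = 0.5714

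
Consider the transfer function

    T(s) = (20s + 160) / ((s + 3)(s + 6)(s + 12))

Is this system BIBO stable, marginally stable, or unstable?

The poles can be read from the denominator factors: s = -3, -6, -12.
Since all poles lie strictly in the left half-plane, the system is stable.

stable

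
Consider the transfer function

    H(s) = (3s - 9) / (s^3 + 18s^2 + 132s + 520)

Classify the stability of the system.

The denominator s^3 + 18s^2 + 132s + 520 factors as (s^2 + 8s + 52)(s + 10), giving poles at s = -4 ± 6j, -10.
Since all poles lie strictly in the left half-plane, the system is stable.

stable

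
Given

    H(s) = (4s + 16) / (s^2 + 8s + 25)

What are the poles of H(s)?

s = -4 + 3j, -4 - 3j

The poles are the roots of the denominator s^2 + 8s + 25 = 0.
Using the quadratic formula: s = (-8 ± √(-36))/2 = -4 ± 3j.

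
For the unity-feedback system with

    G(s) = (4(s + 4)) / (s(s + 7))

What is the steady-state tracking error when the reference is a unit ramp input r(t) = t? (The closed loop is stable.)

e_ss = 0.4375

G(s) has one pole at the origin.
This is a Type 1 system. Kv = lim_{s→0} s·G(s) = 16/7.
e_ss = 1/Kv = 1/(16/7) = 7/16 ≈ 0.4375.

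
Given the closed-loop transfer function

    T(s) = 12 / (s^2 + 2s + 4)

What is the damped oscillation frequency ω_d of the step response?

Comparing s^2 + 2s + 4 to s^2 + 2ζωₙs + ωₙ²: ωₙ = 2 rad/s and ζ = 2/(2·2) = 0.5.
ζωₙ = 2/2 = 1, so ω_d = ωₙ√(1−ζ²) = √(ωₙ² − (ζωₙ)²) = √(4 − 1²) = √3 ≈ 1.732 rad/s.

ω_d ≈ 1.732 rad/s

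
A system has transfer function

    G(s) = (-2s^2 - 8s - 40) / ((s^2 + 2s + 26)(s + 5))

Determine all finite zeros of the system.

Set the numerator to zero: -2s^2 - 8s - 40 = 0, i.e. -2·(s^2 + 4s + 20) = 0.
Factoring: (s^2 + 4s + 20) = 0.

s = -2 ± 4j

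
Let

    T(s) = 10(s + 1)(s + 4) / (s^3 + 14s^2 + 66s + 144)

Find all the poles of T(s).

The poles are the roots of the denominator s^3 + 14s^2 + 66s + 144 = 0.
Trying s = -8: the polynomial evaluates to 0, so (s + 8) is a factor.
Dividing out leaves s^2 + 6s + 18 = 0.
The quadratic formula then gives s = -3 ± 3j.

s = -3 + 3j, -3 - 3j, -8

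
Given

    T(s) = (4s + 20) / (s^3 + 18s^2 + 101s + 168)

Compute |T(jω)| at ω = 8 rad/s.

|T(j8)| ≈ 0.03672

Substitute s = j8: numerator = 20 + j32, denominator = -984 + j296.
|T(j8)| = |20 + j32| / |-984 + j296| = 37.736 / 1027.6 ≈ 0.03672.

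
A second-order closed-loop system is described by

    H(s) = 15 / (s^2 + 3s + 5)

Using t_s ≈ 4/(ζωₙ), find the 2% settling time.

t_s ≈ 2.667 s

Comparing s^2 + 3s + 5 to s^2 + 2ζωₙs + ωₙ²: ωₙ = √5 ≈ 2.236 rad/s and ζ = 3/(2·√5) ≈ 0.6708.
ζωₙ = 3/2 = 1.5, so t_s ≈ 4/(ζωₙ) = 4/1.5 ≈ 2.667 s.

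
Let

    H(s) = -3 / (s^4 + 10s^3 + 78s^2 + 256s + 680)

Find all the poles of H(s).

s = -2 + 4j, -2 - 4j, -3 + 5j, -3 - 5j

The poles are the roots of the denominator s^4 + 10s^3 + 78s^2 + 256s + 680 = 0.
No real roots exist; factor into two real quadratics: (s^2 + 4s + 20)(s^2 + 6s + 34) = 0.
Each quadratic gives a conjugate pair via the quadratic formula.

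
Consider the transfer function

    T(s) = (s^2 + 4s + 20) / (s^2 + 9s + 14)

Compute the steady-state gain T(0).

T(0) = 10/7 ≈ 1.429

Set s = 0: T(0) = (20) / (14) = 10/7.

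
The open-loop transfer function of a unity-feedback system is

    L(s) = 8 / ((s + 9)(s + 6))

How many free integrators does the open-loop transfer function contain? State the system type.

Type 0

The denominator has no factor of s at the origin — no free integrator — so this is a Type 0 system.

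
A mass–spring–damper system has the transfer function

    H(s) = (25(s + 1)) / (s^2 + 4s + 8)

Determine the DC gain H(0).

Set s = 0: H(0) = (25) / (8) = 25/8.

H(0) = 25/8 ≈ 3.125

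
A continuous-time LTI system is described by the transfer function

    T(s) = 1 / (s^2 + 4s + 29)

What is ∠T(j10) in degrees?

∠T(j10) ≈ -150.6°

At s = j10: numerator = 1, denominator = -71 + j40.
∠T = ∠num − ∠den = 0° − (150.60°) = -150.6°.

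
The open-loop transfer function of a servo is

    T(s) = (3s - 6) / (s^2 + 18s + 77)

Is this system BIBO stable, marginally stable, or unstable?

The denominator s^2 + 18s + 77 factors as (s + 7)(s + 11), giving poles at s = -7, -11.
Since all poles lie strictly in the left half-plane, the system is stable.

stable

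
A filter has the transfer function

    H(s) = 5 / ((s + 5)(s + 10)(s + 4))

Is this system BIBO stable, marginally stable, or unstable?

stable

The poles can be read from the denominator factors: s = -5, -10, -4.
Since all poles lie strictly in the left half-plane, the system is stable.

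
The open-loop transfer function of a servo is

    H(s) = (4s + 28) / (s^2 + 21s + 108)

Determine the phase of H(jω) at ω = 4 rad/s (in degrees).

∠H(j4) ≈ -12.65°

At s = j4: numerator = 28 + j16, denominator = 92 + j84.
∠H = ∠num − ∠den = 29.745° − (42.397°) = -12.65°.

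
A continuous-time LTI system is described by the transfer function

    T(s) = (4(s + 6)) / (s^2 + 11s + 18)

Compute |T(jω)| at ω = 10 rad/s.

Substitute s = j10: numerator = 24 + j40, denominator = -82 + j110.
|T(j10)| = |24 + j40| / |-82 + j110| = 46.648 / 137.20 ≈ 0.3400.

|T(j10)| ≈ 0.3400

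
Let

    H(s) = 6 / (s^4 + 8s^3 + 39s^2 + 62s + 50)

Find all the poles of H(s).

The poles are the roots of the denominator s^4 + 8s^3 + 39s^2 + 62s + 50 = 0.
No real roots exist; factor into two real quadratics: (s^2 + 6s + 25)(s^2 + 2s + 2) = 0.
Each quadratic gives a conjugate pair via the quadratic formula.

s = -3 + 4j, -3 - 4j, -1 + j, -1 - j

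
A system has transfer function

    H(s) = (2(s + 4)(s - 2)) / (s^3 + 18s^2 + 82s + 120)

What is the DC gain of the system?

H(0) = -2/15 ≈ -0.1333

Set s = 0: H(0) = (-16) / (120) = -2/15.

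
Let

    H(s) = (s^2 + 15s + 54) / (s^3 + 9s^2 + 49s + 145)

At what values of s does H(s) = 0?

Set the numerator to zero: s^2 + 15s + 54 = 0.
Factoring: (s + 6)(s + 9) = 0.

s = -6, -9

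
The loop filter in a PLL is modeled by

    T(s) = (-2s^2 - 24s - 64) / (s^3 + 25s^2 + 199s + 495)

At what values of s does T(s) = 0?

Set the numerator to zero: -2s^2 - 24s - 64 = 0, i.e. -2·(s^2 + 12s + 32) = 0.
Factoring: (s + 4)(s + 8) = 0.

s = -4, -8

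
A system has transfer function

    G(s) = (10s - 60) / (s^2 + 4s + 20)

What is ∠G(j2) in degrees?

∠G(j2) ≈ 135°

At s = j2: numerator = -60 + j20, denominator = 16 + j8.
∠G = ∠num − ∠den = 161.57° − (26.565°) = 135°.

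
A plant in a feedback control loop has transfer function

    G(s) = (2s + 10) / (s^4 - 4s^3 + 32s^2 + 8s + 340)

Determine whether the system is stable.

The denominator s^4 - 4s^3 + 32s^2 + 8s + 340 factors as (s^2 + 2s + 10)(s^2 - 6s + 34), giving poles at s = -1 + 3j, -1 - 3j, 3 + 5j, 3 - 5j.
Since the pole(s) at s = 3 ± 5j lie in the right half-plane, the system is unstable.

unstable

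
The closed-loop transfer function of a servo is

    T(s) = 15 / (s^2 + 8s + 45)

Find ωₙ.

ωₙ ≈ 6.708 rad/s

Compare the denominator to the standard form s^2 + 2ζωₙs + ωₙ².
ωₙ² = 45, so ωₙ = √45 ≈ 6.708 rad/s.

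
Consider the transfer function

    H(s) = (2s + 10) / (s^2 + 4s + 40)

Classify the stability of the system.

The denominator s^2 + 4s + 40 factors as (s^2 + 4s + 40), giving poles at s = -2 + 6j, -2 - 6j.
Since all poles lie strictly in the left half-plane, the system is stable.

stable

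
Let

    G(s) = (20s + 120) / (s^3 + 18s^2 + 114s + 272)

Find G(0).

G(0) = 15/34 ≈ 0.4412

Set s = 0: G(0) = (120) / (272) = 15/34.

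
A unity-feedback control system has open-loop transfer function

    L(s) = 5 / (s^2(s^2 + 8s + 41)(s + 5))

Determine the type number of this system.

Type 2

The denominator has 2 factors of s at the origin (free integrators), so this is a Type 2 system.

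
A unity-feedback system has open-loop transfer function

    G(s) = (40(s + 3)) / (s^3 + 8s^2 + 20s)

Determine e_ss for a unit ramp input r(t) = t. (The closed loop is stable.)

G(s) has one pole at the origin.
This is a Type 1 system. Kv = lim_{s→0} s·G(s) = 120/20 = 6.
e_ss = 1/Kv = 1/(6) = 1/6 ≈ 0.1667.

e_ss = 0.1667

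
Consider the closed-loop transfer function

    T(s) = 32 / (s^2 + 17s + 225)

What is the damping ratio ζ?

Compare the denominator to the standard form s^2 + 2ζωₙs + ωₙ².
ωₙ² = 225, so ωₙ = 15 rad/s.
2ζωₙ = 17, so ζ = 17/(2·15) ≈ 0.5667.
With ζ = 0.5667 the response is underdamped.

ζ ≈ 0.5667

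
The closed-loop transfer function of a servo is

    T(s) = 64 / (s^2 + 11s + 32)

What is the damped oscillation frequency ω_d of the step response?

Comparing s^2 + 11s + 32 to s^2 + 2ζωₙs + ωₙ²: ωₙ = √32 ≈ 5.657 rad/s and ζ = 11/(2·√32) ≈ 0.9723.
ζωₙ = 11/2 = 5.5, so ω_d = ωₙ√(1−ζ²) = √(ωₙ² − (ζωₙ)²) = √(32 − 5.5²) = √1.75 ≈ 1.323 rad/s.

ω_d ≈ 1.323 rad/s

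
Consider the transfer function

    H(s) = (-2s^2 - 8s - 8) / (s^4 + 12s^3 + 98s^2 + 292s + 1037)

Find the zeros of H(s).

s = -2, -2

Set the numerator to zero: -2s^2 - 8s - 8 = 0, i.e. -2·(s^2 + 4s + 4) = 0.
Factoring: (s + 2)^2 = 0.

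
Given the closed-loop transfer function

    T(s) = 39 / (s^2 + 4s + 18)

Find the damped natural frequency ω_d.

ω_d ≈ 3.742 rad/s

Comparing s^2 + 4s + 18 to s^2 + 2ζωₙs + ωₙ²: ωₙ = √18 ≈ 4.243 rad/s and ζ = 4/(2·√18) ≈ 0.4714.
ζωₙ = 4/2 = 2, so ω_d = ωₙ√(1−ζ²) = √(ωₙ² − (ζωₙ)²) = √(18 − 2²) = √14 ≈ 3.742 rad/s.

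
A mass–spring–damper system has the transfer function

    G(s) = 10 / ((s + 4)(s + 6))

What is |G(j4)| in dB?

|G(j4)|_dB ≈ -12.2 dB

Substitute s = j4: numerator = 10, denominator = 8 + j40.
|G(j4)| = |10| / |8 + j40| = 10 / 40.792 ≈ 0.2451.
In decibels: 20·log₁₀(0.2451) ≈ -12.2 dB.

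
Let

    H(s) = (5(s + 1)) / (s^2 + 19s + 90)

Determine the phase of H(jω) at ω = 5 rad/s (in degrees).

At s = j5: numerator = 5 + j25, denominator = 65 + j95.
∠H = ∠num − ∠den = 78.690° − (55.620°) = 23.07°.

∠H(j5) ≈ 23.07°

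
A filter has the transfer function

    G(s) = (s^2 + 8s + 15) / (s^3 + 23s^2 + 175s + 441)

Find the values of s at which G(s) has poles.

The poles are the roots of the denominator s^3 + 23s^2 + 175s + 441 = 0.
Trying s = -9: the polynomial evaluates to 0, so (s + 9) is a factor.
Dividing out leaves s^2 + 14s + 49 = 0.
Factoring the quadratic: (s + 7)^2 = 0.

s = -9, -7, -7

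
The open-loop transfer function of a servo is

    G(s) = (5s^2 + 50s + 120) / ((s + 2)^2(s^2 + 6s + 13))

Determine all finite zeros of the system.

Set the numerator to zero: 5s^2 + 50s + 120 = 0, i.e. 5·(s^2 + 10s + 24) = 0.
Factoring: (s + 4)(s + 6) = 0.

s = -4, -6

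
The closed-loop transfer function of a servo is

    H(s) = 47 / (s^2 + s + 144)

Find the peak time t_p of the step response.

Comparing s^2 + s + 144 to s^2 + 2ζωₙs + ωₙ²: ωₙ = 12 rad/s and ζ = 1/(2·12) ≈ 0.04167.
ζωₙ = 1/2 = 0.5, so ω_d = ωₙ√(1−ζ²) = √(ωₙ² − (ζωₙ)²) = √(144 − 0.5²) = √143.75 ≈ 11.99 rad/s.
t_p = π/ω_d = π/11.99 ≈ 0.2620 s.

t_p ≈ 0.2620 s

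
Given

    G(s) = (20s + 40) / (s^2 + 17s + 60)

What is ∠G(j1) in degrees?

At s = j1: numerator = 40 + j20, denominator = 59 + j17.
∠G = ∠num − ∠den = 26.565° − (16.074°) = 10.49°.

∠G(j1) ≈ 10.49°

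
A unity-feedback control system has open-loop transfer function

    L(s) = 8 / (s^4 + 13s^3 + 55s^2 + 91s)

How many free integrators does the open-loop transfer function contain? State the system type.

Factor s from the denominator: s^4 + 13s^3 + 55s^2 + 91s = s·(s^3 + 13s^2 + 55s + 91).
There is 1 pole at the origin, so the system is Type 1.

Type 1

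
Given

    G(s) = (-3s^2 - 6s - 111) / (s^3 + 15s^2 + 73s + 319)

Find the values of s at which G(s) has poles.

s = -2 ± 5j, -11

The poles are the roots of the denominator s^3 + 15s^2 + 73s + 319 = 0.
Trying s = -11: the polynomial evaluates to 0, so (s + 11) is a factor.
Dividing out leaves s^2 + 4s + 29 = 0.
The quadratic formula then gives s = -2 ± 5j.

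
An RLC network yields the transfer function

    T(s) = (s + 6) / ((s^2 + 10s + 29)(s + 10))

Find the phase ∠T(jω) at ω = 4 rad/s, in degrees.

∠T(j4) ≈ -60.11°

At s = j4: numerator = 6 + j4, denominator = -30 + j452.
∠T = ∠num − ∠den = 33.690° − (93.797°) = -60.11°.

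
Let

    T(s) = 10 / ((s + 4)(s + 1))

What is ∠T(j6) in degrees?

At s = j6: numerator = 10, denominator = -32 + j30.
∠T = ∠num − ∠den = 0° − (136.85°) = -136.8°.

∠T(j6) ≈ -136.8°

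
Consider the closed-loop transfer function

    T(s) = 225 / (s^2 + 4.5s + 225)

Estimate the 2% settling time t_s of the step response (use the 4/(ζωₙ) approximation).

Comparing s^2 + 4.5s + 225 to s^2 + 2ζωₙs + ωₙ²: ωₙ = 15 rad/s and ζ = 4.5/(2·15) = 0.15.
ζωₙ = 4.5/2 = 2.25, so t_s ≈ 4/(ζωₙ) = 4/2.25 ≈ 1.778 s.

t_s ≈ 1.778 s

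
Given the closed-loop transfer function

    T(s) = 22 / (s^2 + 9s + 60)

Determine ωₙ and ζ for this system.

ωₙ ≈ 7.746 rad/s, ζ ≈ 0.5809

Compare the denominator to the standard form s^2 + 2ζωₙs + ωₙ².
ωₙ² = 60, so ωₙ = √60 ≈ 7.746 rad/s.
2ζωₙ = 9, so ζ = 9/(2·√60) ≈ 0.5809.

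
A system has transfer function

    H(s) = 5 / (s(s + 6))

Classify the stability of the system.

The poles can be read from the denominator factors: s = 0, -6.
Since the simple pole(s) at s = 0 lie on the jω-axis with none in the right half-plane, the system is marginally stable.

marginally stable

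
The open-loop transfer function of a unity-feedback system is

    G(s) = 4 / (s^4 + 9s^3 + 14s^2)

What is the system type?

Factor s from the denominator: s^4 + 9s^3 + 14s^2 = s^2·(s^2 + 9s + 14).
There are 2 poles at the origin, so the system is Type 2.

Type 2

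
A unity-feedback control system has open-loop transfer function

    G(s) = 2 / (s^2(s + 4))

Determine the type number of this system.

The denominator has 2 factors of s at the origin (free integrators), so this is a Type 2 system.

Type 2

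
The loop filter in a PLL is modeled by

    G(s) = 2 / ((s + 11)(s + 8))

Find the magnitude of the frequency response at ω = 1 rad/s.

|G(j1)| ≈ 0.02246

Substitute s = j1: numerator = 2, denominator = 87 + j19.
|G(j1)| = |2| / |87 + j19| = 2 / 89.051 ≈ 0.02246.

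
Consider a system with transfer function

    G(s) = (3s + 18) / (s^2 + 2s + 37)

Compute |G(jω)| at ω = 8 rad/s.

Substitute s = j8: numerator = 18 + j24, denominator = -27 + j16.
|G(j8)| = |18 + j24| / |-27 + j16| = 30 / 31.385 ≈ 0.9559.

|G(j8)| ≈ 0.9559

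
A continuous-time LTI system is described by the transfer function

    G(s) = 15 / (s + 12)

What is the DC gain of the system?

G(0) = 5/4 ≈ 1.250

At s = 0 each factor (s + a) contributes a and each (s^2 + bs + c) contributes c.
G(0) = 15·1 / ((12)) = 15/12 = 5/4.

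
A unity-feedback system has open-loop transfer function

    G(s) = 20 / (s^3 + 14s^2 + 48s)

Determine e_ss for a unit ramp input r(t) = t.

G(s) has one pole at the origin.
This is a Type 1 system. Kv = lim_{s→0} s·G(s) = 20/48 = 5/12.
e_ss = 1/Kv = 1/(5/12) = 12/5 ≈ 2.400.

e_ss = 2.400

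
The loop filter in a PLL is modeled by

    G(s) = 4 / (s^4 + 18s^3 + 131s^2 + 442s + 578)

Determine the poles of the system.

s = -5 ± 3j, -4 ± j

The poles are the roots of the denominator s^4 + 18s^3 + 131s^2 + 442s + 578 = 0.
No real roots exist; factor into two real quadratics: (s^2 + 10s + 34)(s^2 + 8s + 17) = 0.
Each quadratic gives a conjugate pair via the quadratic formula.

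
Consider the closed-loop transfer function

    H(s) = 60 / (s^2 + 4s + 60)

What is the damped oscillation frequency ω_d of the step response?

Comparing s^2 + 4s + 60 to s^2 + 2ζωₙs + ωₙ²: ωₙ = √60 ≈ 7.746 rad/s and ζ = 4/(2·√60) ≈ 0.2582.
ζωₙ = 4/2 = 2, so ω_d = ωₙ√(1−ζ²) = √(ωₙ² − (ζωₙ)²) = √(60 − 2²) = √56 ≈ 7.483 rad/s.

ω_d ≈ 7.483 rad/s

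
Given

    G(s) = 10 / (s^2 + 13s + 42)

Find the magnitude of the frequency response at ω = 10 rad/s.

Substitute s = j10: numerator = 10, denominator = -58 + j130.
|G(j10)| = |10| / |-58 + j130| = 10 / 142.35 ≈ 0.07025.

|G(j10)| ≈ 0.07025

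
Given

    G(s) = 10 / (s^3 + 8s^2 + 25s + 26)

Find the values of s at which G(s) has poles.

s = -3 + 2j, -3 - 2j, -2

The poles are the roots of the denominator s^3 + 8s^2 + 25s + 26 = 0.
Trying s = -2: the polynomial evaluates to 0, so (s + 2) is a factor.
Dividing out leaves s^2 + 6s + 13 = 0.
The quadratic formula then gives s = -3 ± 2j.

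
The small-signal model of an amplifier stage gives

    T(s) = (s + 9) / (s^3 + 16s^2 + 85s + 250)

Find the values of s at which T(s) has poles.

The poles are the roots of the denominator s^3 + 16s^2 + 85s + 250 = 0.
Trying s = -10: the polynomial evaluates to 0, so (s + 10) is a factor.
Dividing out leaves s^2 + 6s + 25 = 0.
The quadratic formula then gives s = -3 ± 4j.

s = -3 + 4j, -3 - 4j, -10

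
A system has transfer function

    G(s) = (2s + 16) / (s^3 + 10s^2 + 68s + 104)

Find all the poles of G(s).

s = -4 ± 6j, -2

The poles are the roots of the denominator s^3 + 10s^2 + 68s + 104 = 0.
Trying s = -2: the polynomial evaluates to 0, so (s + 2) is a factor.
Dividing out leaves s^2 + 8s + 52 = 0.
The quadratic formula then gives s = -4 ± 6j.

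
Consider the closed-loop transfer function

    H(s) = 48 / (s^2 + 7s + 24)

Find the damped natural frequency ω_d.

ω_d ≈ 3.428 rad/s

Comparing s^2 + 7s + 24 to s^2 + 2ζωₙs + ωₙ²: ωₙ = √24 ≈ 4.899 rad/s and ζ = 7/(2·√24) ≈ 0.7144.
ζωₙ = 7/2 = 3.5, so ω_d = ωₙ√(1−ζ²) = √(ωₙ² − (ζωₙ)²) = √(24 − 3.5²) = √11.75 ≈ 3.428 rad/s.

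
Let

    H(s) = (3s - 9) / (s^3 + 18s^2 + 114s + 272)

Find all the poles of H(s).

The poles are the roots of the denominator s^3 + 18s^2 + 114s + 272 = 0.
Trying s = -8: the polynomial evaluates to 0, so (s + 8) is a factor.
Dividing out leaves s^2 + 10s + 34 = 0.
The quadratic formula then gives s = -5 ± 3j.

s = -5 ± 3j, -8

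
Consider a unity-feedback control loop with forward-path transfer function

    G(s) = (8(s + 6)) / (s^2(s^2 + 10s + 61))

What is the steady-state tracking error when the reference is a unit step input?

e_ss = 0

G(s) has 2 poles at the origin.
This is a Type 2 system; for a step input the steady-state error is zero.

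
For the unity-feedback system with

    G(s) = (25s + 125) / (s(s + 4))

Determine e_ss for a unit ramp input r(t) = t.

e_ss = 0.03200

G(s) has one pole at the origin.
This is a Type 1 system. Kv = lim_{s→0} s·G(s) = 125/4.
e_ss = 1/Kv = 1/(125/4) = 4/125 ≈ 0.03200.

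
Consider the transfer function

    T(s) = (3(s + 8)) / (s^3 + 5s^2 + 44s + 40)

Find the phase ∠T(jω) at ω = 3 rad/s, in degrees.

At s = j3: numerator = 24 + j9, denominator = -5 + j105.
∠T = ∠num − ∠den = 20.556° − (92.726°) = -72.17°.

∠T(j3) ≈ -72.17°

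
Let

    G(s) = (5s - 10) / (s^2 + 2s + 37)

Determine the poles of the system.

s = -1 + 6j, -1 - 6j

The poles are the roots of the denominator s^2 + 2s + 37 = 0.
Using the quadratic formula: s = (-2 ± √(-144))/2 = -1 ± 6j.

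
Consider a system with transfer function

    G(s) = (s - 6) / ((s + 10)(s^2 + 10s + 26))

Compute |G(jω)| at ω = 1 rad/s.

|G(j1)| ≈ 0.02248

Substitute s = j1: numerator = -6 + j1, denominator = 240 + j125.
|G(j1)| = |-6 + j1| / |240 + j125| = 6.0828 / 270.60 ≈ 0.02248.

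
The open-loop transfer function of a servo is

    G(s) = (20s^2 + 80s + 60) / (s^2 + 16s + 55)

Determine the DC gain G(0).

Set s = 0: G(0) = (60) / (55) = 12/11.

G(0) = 12/11 ≈ 1.091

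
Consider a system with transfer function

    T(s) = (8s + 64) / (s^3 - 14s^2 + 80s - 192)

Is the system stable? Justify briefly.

unstable

The denominator s^3 - 14s^2 + 80s - 192 factors as (s^2 - 8s + 32)(s - 6), giving poles at s = 4 + 4j, 4 - 4j, 6.
Since the pole(s) at s = 4 ± 4j, 6 lie in the right half-plane, the system is unstable.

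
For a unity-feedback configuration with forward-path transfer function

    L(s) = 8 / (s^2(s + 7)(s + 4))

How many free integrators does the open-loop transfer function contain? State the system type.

The denominator has 2 factors of s at the origin (free integrators), so this is a Type 2 system.

Type 2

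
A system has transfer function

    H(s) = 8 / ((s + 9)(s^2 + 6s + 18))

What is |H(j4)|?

|H(j4)| ≈ 0.03373

Substitute s = j4: numerator = 8, denominator = -78 + j224.
|H(j4)| = |8| / |-78 + j224| = 8 / 237.19 ≈ 0.03373.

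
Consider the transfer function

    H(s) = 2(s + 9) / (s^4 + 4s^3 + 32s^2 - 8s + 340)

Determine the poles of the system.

s = 1 ± 3j, -3 ± 5j

The poles are the roots of the denominator s^4 + 4s^3 + 32s^2 - 8s + 340 = 0.
No real roots exist; factor into two real quadratics: (s^2 - 2s + 10)(s^2 + 6s + 34) = 0.
Each quadratic gives a conjugate pair via the quadratic formula.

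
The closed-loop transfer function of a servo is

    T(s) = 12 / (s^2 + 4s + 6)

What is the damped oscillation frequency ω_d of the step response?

Comparing s^2 + 4s + 6 to s^2 + 2ζωₙs + ωₙ²: ωₙ = √6 ≈ 2.449 rad/s and ζ = 4/(2·√6) ≈ 0.8165.
ζωₙ = 4/2 = 2, so ω_d = ωₙ√(1−ζ²) = √(ωₙ² − (ζωₙ)²) = √(6 − 2²) = √2 ≈ 1.414 rad/s.

ω_d ≈ 1.414 rad/s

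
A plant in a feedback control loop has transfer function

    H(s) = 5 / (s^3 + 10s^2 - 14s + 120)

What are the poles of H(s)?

s = 1 + 3j, 1 - 3j, -12

The poles are the roots of the denominator s^3 + 10s^2 - 14s + 120 = 0.
Trying s = -12: the polynomial evaluates to 0, so (s + 12) is a factor.
Dividing out leaves s^2 - 2s + 10 = 0.
The quadratic formula then gives s = 1 ± 3j.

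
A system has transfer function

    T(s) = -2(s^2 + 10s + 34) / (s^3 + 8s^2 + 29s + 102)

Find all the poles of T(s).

The poles are the roots of the denominator s^3 + 8s^2 + 29s + 102 = 0.
Trying s = -6: the polynomial evaluates to 0, so (s + 6) is a factor.
Dividing out leaves s^2 + 2s + 17 = 0.
The quadratic formula then gives s = -1 ± 4j.

s = -1 + 4j, -1 - 4j, -6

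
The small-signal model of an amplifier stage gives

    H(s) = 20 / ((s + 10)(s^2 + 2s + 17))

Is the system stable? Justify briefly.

stable

The poles can be read from the denominator factors: s = -10, -1 ± 4j.
Since all poles lie strictly in the left half-plane, the system is stable.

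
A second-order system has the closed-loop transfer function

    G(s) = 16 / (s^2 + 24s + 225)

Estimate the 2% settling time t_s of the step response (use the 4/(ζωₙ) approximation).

Comparing s^2 + 24s + 225 to s^2 + 2ζωₙs + ωₙ²: ωₙ = 15 rad/s and ζ = 24/(2·15) = 0.8.
ζωₙ = 24/2 = 12, so t_s ≈ 4/(ζωₙ) = 4/12 ≈ 0.3333 s.

t_s ≈ 0.3333 s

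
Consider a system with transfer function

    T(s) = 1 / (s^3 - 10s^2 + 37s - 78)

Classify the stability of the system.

unstable

The denominator s^3 - 10s^2 + 37s - 78 factors as (s^2 - 4s + 13)(s - 6), giving poles at s = 2 + 3j, 2 - 3j, 6.
Since the pole(s) at s = 2 + 3j, 2 - 3j, 6 lie in the right half-plane, the system is unstable.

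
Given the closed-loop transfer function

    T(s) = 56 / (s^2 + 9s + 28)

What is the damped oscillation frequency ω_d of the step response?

Comparing s^2 + 9s + 28 to s^2 + 2ζωₙs + ωₙ²: ωₙ = √28 ≈ 5.292 rad/s and ζ = 9/(2·√28) ≈ 0.8504.
ζωₙ = 9/2 = 4.5, so ω_d = ωₙ√(1−ζ²) = √(ωₙ² − (ζωₙ)²) = √(28 − 4.5²) = √7.75 ≈ 2.784 rad/s.

ω_d ≈ 2.784 rad/s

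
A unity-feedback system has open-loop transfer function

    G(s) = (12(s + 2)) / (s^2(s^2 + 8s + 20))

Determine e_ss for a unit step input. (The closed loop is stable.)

e_ss = 0

G(s) has 2 poles at the origin.
This is a Type 2 system; for a step input the steady-state error is zero.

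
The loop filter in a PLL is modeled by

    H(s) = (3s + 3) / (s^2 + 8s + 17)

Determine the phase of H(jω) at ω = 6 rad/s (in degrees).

∠H(j6) ≈ -31.06°

At s = j6: numerator = 3 + j18, denominator = -19 + j48.
∠H = ∠num − ∠den = 80.538° − (111.60°) = -31.06°.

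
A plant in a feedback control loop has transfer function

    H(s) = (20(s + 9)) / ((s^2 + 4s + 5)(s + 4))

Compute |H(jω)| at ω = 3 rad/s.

Substitute s = j3: numerator = 180 + j60, denominator = -52 + j36.
|H(j3)| = |180 + j60| / |-52 + j36| = 189.74 / 63.246 = 3.

|H(j3)| = 3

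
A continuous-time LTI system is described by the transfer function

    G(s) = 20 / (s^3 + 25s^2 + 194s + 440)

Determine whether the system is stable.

stable

The denominator s^3 + 25s^2 + 194s + 440 factors as (s + 11)(s + 10)(s + 4), giving poles at s = -11, -10, -4.
Since all poles lie strictly in the left half-plane, the system is stable.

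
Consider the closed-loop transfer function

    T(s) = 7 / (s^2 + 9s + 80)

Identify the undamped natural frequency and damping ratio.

ωₙ ≈ 8.944 rad/s, ζ ≈ 0.5031

Compare the denominator to the standard form s^2 + 2ζωₙs + ωₙ².
ωₙ² = 80, so ωₙ = √80 ≈ 8.944 rad/s.
2ζωₙ = 9, so ζ = 9/(2·√80) ≈ 0.5031.
With ζ = 0.5031 the response is underdamped.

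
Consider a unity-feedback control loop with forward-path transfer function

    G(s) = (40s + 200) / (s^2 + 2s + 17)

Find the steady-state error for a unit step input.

e_ss = 0.07834

G(s) has no poles at the origin.
This is a Type 0 system. Kp = lim_{s→0} G(s) = 200/17.
e_ss = 1/(1 + Kp) = 1/(1 + 200/17) = 17/217 ≈ 0.07834.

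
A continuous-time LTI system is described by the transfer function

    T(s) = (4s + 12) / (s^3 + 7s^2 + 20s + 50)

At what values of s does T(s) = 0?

Set the numerator to zero: 4s + 12 = 0, i.e. 4·(s + 3) = 0.
So s = -3.

s = -3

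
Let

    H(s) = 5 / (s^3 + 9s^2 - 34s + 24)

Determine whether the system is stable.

unstable

The denominator s^3 + 9s^2 - 34s + 24 factors as (s - 2)(s + 12)(s - 1), giving poles at s = 2, -12, 1.
Since the pole(s) at s = 2, 1 lie in the right half-plane, the system is unstable.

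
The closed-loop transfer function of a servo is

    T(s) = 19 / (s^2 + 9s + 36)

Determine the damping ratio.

Compare the denominator to the standard form s^2 + 2ζωₙs + ωₙ².
ωₙ² = 36, so ωₙ = 6 rad/s.
2ζωₙ = 9, so ζ = 9/(2·6) = 0.75.

ζ = 0.75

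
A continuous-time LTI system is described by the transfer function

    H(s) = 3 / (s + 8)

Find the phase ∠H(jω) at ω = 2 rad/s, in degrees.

At s = j2: numerator = 3, denominator = 8 + j2.
∠H = ∠num − ∠den = 0° − (14.036°) = -14.04°.

∠H(j2) ≈ -14.04°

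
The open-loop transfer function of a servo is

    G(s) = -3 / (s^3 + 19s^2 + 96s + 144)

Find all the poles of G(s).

The poles are the roots of the denominator s^3 + 19s^2 + 96s + 144 = 0.
Trying s = -12: the polynomial evaluates to 0, so (s + 12) is a factor.
Dividing out leaves s^2 + 7s + 12 = 0.
Factoring the quadratic: (s + 3)(s + 4) = 0.

s = -12, -3, -4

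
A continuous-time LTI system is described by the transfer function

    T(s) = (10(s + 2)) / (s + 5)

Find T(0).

Set s = 0: T(0) = (20) / (5) = 4.

T(0) = 4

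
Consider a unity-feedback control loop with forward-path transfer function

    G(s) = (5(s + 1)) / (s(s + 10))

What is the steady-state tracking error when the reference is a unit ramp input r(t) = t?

G(s) has one pole at the origin.
This is a Type 1 system. Kv = lim_{s→0} s·G(s) = 5/10 = 1/2.
e_ss = 1/Kv = 1/(1/2) = 2.

e_ss = 2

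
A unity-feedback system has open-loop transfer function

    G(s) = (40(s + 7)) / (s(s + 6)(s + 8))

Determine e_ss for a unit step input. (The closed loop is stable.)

e_ss = 0

G(s) has one pole at the origin.
This is a Type 1 system; for a step input the steady-state error is zero.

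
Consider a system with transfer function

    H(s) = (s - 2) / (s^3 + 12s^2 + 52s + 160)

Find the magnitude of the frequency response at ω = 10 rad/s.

Substitute s = j10: numerator = -2 + j10, denominator = -1040 - j480.
|H(j10)| = |-2 + j10| / |-1040 - j480| = 10.198 / 1145.4 ≈ 0.008903.

|H(j10)| ≈ 0.008903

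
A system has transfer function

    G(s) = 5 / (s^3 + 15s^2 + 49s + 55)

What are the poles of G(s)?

The poles are the roots of the denominator s^3 + 15s^2 + 49s + 55 = 0.
Trying s = -11: the polynomial evaluates to 0, so (s + 11) is a factor.
Dividing out leaves s^2 + 4s + 5 = 0.
The quadratic formula then gives s = -2 ± 1j.

s = -2 ± j, -11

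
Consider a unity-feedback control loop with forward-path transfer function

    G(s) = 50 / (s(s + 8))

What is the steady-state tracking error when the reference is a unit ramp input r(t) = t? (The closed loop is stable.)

G(s) has one pole at the origin.
This is a Type 1 system. Kv = lim_{s→0} s·G(s) = 50/8 = 25/4.
e_ss = 1/Kv = 1/(25/4) = 4/25 ≈ 0.1600.

e_ss = 0.1600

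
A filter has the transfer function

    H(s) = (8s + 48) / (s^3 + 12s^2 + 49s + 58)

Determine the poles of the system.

The poles are the roots of the denominator s^3 + 12s^2 + 49s + 58 = 0.
Trying s = -2: the polynomial evaluates to 0, so (s + 2) is a factor.
Dividing out leaves s^2 + 10s + 29 = 0.
The quadratic formula then gives s = -5 ± 2j.

s = -5 + 2j, -5 - 2j, -2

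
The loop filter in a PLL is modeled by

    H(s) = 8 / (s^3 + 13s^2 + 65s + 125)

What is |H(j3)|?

|H(j3)| ≈ 0.04757

Substitute s = j3: numerator = 8, denominator = 8 + j168.
|H(j3)| = |8| / |8 + j168| = 8 / 168.19 ≈ 0.04757.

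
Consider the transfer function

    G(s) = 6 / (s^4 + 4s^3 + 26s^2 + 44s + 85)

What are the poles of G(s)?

s = -1 ± 4j, -1 ± 2j

The poles are the roots of the denominator s^4 + 4s^3 + 26s^2 + 44s + 85 = 0.
No real roots exist; factor into two real quadratics: (s^2 + 2s + 17)(s^2 + 2s + 5) = 0.
Each quadratic gives a conjugate pair via the quadratic formula.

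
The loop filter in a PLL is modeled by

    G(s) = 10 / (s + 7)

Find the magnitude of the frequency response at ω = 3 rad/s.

|G(j3)| ≈ 1.313

Substitute s = j3: numerator = 10, denominator = 7 + j3.
|G(j3)| = |10| / |7 + j3| = 10 / 7.6158 ≈ 1.313.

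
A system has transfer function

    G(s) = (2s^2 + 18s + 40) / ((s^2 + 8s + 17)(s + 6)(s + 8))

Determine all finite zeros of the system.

Set the numerator to zero: 2s^2 + 18s + 40 = 0, i.e. 2·(s^2 + 9s + 20) = 0.
Factoring: (s + 5)(s + 4) = 0.

s = -5, -4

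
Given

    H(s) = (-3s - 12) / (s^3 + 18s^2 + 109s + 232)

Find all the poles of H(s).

The poles are the roots of the denominator s^3 + 18s^2 + 109s + 232 = 0.
Trying s = -8: the polynomial evaluates to 0, so (s + 8) is a factor.
Dividing out leaves s^2 + 10s + 29 = 0.
The quadratic formula then gives s = -5 ± 2j.

s = -5 ± 2j, -8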